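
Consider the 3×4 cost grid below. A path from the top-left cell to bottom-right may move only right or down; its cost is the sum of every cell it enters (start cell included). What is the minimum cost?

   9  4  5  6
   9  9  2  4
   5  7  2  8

30

Take r0c0 -> r0c1 -> r0c2 -> r1c2 -> r2c2 -> r2c3 for a total of 9 + 4 + 5 + 2 + 2 + 8 = 30.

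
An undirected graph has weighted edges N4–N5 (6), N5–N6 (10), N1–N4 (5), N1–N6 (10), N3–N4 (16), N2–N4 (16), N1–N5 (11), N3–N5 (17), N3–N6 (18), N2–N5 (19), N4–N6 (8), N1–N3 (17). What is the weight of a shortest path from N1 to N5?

11

Comparing a few candidate routes:
N1→N4→N5: 5 + 6 = 11
N1→N6→N5: 10 + 10 = 20
N1→N5: 11
N1→N4→N6→N5: 5 + 8 + 10 = 23
Shortest: 11.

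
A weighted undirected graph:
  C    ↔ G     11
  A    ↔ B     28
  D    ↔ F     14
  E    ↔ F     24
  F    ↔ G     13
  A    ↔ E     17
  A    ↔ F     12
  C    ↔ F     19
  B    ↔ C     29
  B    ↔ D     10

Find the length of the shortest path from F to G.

Candidate routes:
F -> G: 13
F -> E -> A -> B -> C -> G: 24 + 17 + 28 + 29 + 11 = 109
F -> A -> B -> C -> G: 12 + 28 + 29 + 11 = 80
F -> D -> B -> C -> G: 14 + 10 + 29 + 11 = 64
F -> C -> G: 19 + 11 = 30
The minimum is 13.

13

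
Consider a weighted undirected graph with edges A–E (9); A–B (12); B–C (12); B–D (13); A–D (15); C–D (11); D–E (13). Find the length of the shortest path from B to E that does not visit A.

Routes from B to E avoiding A:
B → C → D → E: 12 + 11 + 13 = 36
B → D → E: 13 + 13 = 26
The minimum is 26.

26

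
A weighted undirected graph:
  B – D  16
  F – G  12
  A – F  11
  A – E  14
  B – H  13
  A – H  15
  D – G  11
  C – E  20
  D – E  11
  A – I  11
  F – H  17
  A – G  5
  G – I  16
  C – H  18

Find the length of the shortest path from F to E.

Comparing a few candidate routes:
F -> G -> D -> E: 12 + 11 + 11 = 34
F -> A -> E: 11 + 14 = 25
F -> A -> G -> D -> E: 11 + 5 + 11 + 11 = 38
F -> H -> A -> E: 17 + 15 + 14 = 46
F -> G -> A -> E: 12 + 5 + 14 = 31
Best route has total 25.

25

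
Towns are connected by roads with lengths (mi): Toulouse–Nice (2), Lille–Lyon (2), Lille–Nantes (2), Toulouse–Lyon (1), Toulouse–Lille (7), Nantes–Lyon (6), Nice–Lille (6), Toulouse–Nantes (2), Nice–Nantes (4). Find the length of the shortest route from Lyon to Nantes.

3

Comparing a few candidate routes:
Lyon → Lille → Nantes: 2 + 2 = 4
Lyon → Toulouse → Nice → Nantes: 1 + 2 + 4 = 7
Lyon → Toulouse → Nantes: 1 + 2 = 3
Lyon → Nantes: 6
Best route has total 3 mi.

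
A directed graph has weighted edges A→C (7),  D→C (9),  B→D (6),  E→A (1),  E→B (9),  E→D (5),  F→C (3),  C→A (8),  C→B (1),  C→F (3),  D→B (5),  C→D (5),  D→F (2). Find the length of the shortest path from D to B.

Candidate routes:
D→C→B: 9 + 1 = 10
D→F→C→B: 2 + 3 + 1 = 6
D→B: 5
Best route has total 5.

5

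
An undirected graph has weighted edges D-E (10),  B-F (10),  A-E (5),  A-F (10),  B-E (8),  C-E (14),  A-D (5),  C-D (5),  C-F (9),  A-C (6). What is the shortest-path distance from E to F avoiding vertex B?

15

Comparing a few candidate routes:
E → A → F: 5 + 10 = 15
E → A → C → F: 5 + 6 + 9 = 20
E → C → F: 14 + 9 = 23
The minimum is 15.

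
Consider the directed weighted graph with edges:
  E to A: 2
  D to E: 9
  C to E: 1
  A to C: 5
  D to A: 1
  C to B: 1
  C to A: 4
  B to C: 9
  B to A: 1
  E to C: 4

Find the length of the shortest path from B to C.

6

Routes from B to C:
B - A - C: 1 + 5 = 6
B - C: 9
Best route has total 6.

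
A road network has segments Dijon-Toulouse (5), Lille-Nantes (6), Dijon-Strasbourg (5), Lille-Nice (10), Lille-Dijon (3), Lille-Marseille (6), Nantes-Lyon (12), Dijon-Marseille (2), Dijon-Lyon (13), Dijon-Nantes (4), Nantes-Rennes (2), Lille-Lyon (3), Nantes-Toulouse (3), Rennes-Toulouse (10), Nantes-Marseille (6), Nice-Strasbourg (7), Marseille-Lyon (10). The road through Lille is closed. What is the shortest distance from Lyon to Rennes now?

14

A few of the Lyon→Rennes routes:
Lyon - Dijon - Nantes - Rennes: 13 + 4 + 2 = 19
Lyon - Marseille - Dijon - Toulouse - Nantes - Rennes: 10 + 2 + 5 + 3 + 2 = 22
Lyon - Marseille - Dijon - Nantes - Rennes: 10 + 2 + 4 + 2 = 18
Lyon - Dijon - Marseille - Nantes - Rennes: 13 + 2 + 6 + 2 = 23
Lyon - Marseille - Nantes - Rennes: 10 + 6 + 2 = 18
Lyon - Nantes - Rennes: 12 + 2 = 14
Best route has total 14.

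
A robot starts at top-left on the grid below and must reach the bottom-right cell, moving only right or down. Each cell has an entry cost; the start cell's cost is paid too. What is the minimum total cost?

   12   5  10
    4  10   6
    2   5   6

Cheapest: (0,0) → (1,0) → (2,0) → (2,1) → (2,2)
  12 + 4 + 2 + 5 + 6 = 29
(Top row then right column would cost 39.)

29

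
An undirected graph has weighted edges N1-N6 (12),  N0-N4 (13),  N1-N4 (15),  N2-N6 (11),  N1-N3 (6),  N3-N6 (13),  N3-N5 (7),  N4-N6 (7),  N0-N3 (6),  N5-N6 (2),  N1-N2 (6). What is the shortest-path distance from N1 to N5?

13

Some routes from N1 to N5:
N1 - N2 - N6 - N5: 6 + 11 + 2 = 19
N1 - N3 - N5: 6 + 7 = 13
N1 - N3 - N6 - N5: 6 + 13 + 2 = 21
N1 - N4 - N6 - N5: 15 + 7 + 2 = 24
N1 - N6 - N5: 12 + 2 = 14
Shortest: 13.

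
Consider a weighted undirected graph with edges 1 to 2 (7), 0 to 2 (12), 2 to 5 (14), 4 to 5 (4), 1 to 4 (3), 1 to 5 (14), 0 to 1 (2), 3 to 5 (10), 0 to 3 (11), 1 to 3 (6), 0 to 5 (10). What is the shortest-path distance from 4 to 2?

10

Checking several routes:
4-5-2: 4 + 14 = 18
4-1-2: 3 + 7 = 10
4-1-0-2: 3 + 2 + 12 = 17
4-5-1-2: 4 + 14 + 7 = 25
4-5-0-1-2: 4 + 10 + 2 + 7 = 23
Best route has total 10.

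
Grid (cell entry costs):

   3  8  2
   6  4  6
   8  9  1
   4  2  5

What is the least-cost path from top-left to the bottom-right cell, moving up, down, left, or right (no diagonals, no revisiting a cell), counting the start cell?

25

Cheapest: [0,0]→[0,1]→[0,2]→[1,2]→[2,2]→[3,2]
  3 + 8 + 2 + 6 + 1 + 5 = 25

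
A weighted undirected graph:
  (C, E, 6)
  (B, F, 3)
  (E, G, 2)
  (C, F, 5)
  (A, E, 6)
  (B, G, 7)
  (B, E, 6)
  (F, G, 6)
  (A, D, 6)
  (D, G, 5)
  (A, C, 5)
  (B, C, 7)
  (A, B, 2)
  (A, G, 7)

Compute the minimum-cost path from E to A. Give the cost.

6

Checking several routes:
E→G→A: 2 + 7 = 9
E→B→A: 6 + 2 = 8
E→A: 6
The minimum is 6.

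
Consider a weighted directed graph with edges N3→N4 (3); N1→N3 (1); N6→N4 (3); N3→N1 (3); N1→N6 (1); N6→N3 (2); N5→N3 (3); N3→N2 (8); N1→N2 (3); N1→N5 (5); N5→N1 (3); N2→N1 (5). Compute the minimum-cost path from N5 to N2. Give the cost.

6

Comparing a few candidate routes:
N5 - N3 - N2: 3 + 8 = 11
N5 - N1 - N2: 3 + 3 = 6
N5 - N3 - N1 - N2: 3 + 3 + 3 = 9
Best route has total 6.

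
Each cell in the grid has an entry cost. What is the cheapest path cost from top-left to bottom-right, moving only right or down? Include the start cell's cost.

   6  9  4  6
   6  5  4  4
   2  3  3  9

One optimal route is r0c0 -> r1c0 -> r2c0 -> r2c1 -> r2c2 -> r2c3.
Its cost is 6 + 6 + 2 + 3 + 3 + 9 = 29.
(Top row then right column would cost 38.)

29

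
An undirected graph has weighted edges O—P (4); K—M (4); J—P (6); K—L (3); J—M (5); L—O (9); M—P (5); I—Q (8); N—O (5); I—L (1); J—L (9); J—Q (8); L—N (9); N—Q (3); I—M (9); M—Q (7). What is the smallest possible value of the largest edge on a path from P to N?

5

A few of the P→N routes:
P-J-M-Q-N: max(6, 5, 7, 3) = 7
P-J-Q-N: max(6, 8, 3) = 8
P-J-M-K-L-I-Q-N: max(6, 5, 4, 3, 1, 8, 3) = 8
P-O-N: max(4, 5) = 5
P-M-Q-N: max(5, 7, 3) = 7
Best route has worst link 5.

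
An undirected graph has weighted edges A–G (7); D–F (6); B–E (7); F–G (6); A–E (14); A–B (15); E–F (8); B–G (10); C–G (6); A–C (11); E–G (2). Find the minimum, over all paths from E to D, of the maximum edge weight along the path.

Comparing a few candidate routes:
E -> A -> C -> G -> F -> D: max(14, 11, 6, 6, 6) = 14
E -> A -> G -> F -> D: max(14, 7, 6, 6) = 14
E -> B -> G -> F -> D: max(7, 10, 6, 6) = 10
E -> F -> D: max(8, 6) = 8
E -> A -> B -> G -> F -> D: max(14, 15, 10, 6, 6) = 15
E -> G -> F -> D: max(2, 6, 6) = 6
Smallest bottleneck: 6.

6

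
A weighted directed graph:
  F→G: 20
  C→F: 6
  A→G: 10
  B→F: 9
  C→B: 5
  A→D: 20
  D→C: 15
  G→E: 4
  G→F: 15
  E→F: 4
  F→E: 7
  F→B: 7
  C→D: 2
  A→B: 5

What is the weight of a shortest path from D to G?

41

Candidate routes:
D - C - F - G: 15 + 6 + 20 = 41
D - C - B - F - G: 15 + 5 + 9 + 20 = 49
Shortest: 41.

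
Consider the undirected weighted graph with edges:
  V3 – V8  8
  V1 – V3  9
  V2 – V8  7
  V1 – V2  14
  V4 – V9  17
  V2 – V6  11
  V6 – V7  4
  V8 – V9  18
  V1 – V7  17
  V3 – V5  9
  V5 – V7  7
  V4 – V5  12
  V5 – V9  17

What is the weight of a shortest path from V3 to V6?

A few of the V3→V6 routes:
V3 - V1 - V7 - V6: 9 + 17 + 4 = 30
V3 - V8 - V2 - V6: 8 + 7 + 11 = 26
V3 - V8 - V9 - V5 - V7 - V6: 8 + 18 + 17 + 7 + 4 = 54
V3 - V8 - V2 - V1 - V7 - V6: 8 + 7 + 14 + 17 + 4 = 50
V3 - V1 - V2 - V6: 9 + 14 + 11 = 34
V3 - V5 - V7 - V6: 9 + 7 + 4 = 20
The minimum is 20.

20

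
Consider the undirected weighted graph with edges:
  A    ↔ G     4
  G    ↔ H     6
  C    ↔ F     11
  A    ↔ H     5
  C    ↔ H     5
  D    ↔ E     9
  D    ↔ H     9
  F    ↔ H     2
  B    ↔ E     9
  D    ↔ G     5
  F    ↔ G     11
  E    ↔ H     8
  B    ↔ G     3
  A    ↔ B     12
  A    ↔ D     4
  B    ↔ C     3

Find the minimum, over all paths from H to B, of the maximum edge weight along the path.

A few of the H→B routes:
H - G - B: max(6, 3) = 6
H - G - D - E - B: max(6, 5, 9, 9) = 9
H - A - G - B: max(5, 4, 3) = 5
H - C - B: max(5, 3) = 5
H - A - D - G - B: max(5, 4, 5, 3) = 5
The minimum achievable maximum is 5.

5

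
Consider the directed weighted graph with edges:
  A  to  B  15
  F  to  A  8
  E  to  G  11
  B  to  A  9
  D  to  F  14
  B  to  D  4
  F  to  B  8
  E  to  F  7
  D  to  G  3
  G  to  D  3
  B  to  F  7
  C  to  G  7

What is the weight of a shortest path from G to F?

Paths from G to F:
G → D → F: 3 + 14 = 17
Best route has total 17.

17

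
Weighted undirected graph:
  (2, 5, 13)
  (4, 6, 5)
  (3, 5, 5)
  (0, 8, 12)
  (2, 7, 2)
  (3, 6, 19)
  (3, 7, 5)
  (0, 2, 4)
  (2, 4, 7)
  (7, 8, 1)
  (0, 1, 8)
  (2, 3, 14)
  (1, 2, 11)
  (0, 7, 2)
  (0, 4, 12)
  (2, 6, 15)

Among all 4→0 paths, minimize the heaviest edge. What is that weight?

Some routes from 4 to 0:
4 → 2 → 7 → 8 → 0: max(7, 2, 1, 12) = 12
4 → 2 → 0: max(7, 4) = 7
4 → 0: max(12) = 12
4 → 2 → 7 → 0: max(7, 2, 2) = 7
4 → 2 → 1 → 0: max(7, 11, 8) = 11
Smallest bottleneck: 7.

7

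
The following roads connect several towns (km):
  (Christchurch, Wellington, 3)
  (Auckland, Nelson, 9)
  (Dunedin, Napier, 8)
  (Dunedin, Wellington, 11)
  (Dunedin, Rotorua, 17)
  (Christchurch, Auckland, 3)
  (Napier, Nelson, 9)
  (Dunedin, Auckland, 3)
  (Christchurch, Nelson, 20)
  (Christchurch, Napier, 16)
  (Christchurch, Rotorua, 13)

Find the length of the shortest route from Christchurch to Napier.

A few of the Christchurch→Napier routes:
Christchurch -> Auckland -> Dunedin -> Napier: 3 + 3 + 8 = 14
Christchurch -> Wellington -> Dunedin -> Napier: 3 + 11 + 8 = 22
Christchurch -> Auckland -> Nelson -> Napier: 3 + 9 + 9 = 21
Christchurch -> Napier: 16
Best route has total 14 km.

14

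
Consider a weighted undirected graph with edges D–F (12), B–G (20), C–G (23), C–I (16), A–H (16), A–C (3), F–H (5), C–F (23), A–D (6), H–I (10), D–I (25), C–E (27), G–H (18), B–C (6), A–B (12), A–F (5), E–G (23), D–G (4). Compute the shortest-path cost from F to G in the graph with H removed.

Some routes from F to G avoiding H:
F - D - G: 12 + 4 = 16
F - A - C - B - G: 5 + 3 + 6 + 20 = 34
F - A - D - G: 5 + 6 + 4 = 15
F - A - C - G: 5 + 3 + 23 = 31
F - C - A - D - G: 23 + 3 + 6 + 4 = 36
Best route has total 15.

15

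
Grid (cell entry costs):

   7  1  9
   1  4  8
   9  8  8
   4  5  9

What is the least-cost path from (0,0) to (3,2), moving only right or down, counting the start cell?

34

Cheapest: [0,0] → [0,1] → [1,1] → [2,1] → [3,1] → [3,2]
  7 + 1 + 4 + 8 + 5 + 9 = 34
(Top row then right column would cost 42.)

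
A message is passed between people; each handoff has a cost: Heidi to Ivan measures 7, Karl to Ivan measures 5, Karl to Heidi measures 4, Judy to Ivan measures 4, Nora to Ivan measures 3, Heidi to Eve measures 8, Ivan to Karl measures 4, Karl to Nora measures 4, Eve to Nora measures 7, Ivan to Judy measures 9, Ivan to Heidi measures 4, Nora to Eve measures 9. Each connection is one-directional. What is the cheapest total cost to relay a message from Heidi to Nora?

15

Candidate routes:
Heidi → Ivan → Karl → Nora: 7 + 4 + 4 = 15
Heidi → Eve → Nora: 8 + 7 = 15
Best route has total 15.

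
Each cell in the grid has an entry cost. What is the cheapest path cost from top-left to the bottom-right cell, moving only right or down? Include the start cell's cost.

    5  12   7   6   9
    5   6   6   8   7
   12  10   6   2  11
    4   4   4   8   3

Path r0c0→r1c0→r1c1→r1c2→r2c2→r2c3→r3c3→r3c4: 5 + 5 + 6 + 6 + 6 + 2 + 8 + 3 = 41.
(Top row then right column would cost 60.)

41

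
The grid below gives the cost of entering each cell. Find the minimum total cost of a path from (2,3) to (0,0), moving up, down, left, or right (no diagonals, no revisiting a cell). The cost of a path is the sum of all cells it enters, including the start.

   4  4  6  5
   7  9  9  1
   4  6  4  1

One optimal route is r2c3 → r1c3 → r0c3 → r0c2 → r0c1 → r0c0.
Its cost is 1 + 1 + 5 + 6 + 4 + 4 = 21.

21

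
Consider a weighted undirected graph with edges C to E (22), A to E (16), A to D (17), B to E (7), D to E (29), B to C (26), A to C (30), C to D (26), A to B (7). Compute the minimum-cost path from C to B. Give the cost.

Comparing a few candidate routes:
C -> B: 26
C -> E -> A -> B: 22 + 16 + 7 = 45
C -> A -> B: 30 + 7 = 37
C -> E -> B: 22 + 7 = 29
The minimum is 26.

26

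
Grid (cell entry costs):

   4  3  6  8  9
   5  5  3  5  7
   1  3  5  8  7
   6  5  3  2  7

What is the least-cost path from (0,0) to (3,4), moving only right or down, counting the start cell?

30

Best path: (0,0) (1,0) (2,0) (2,1) (2,2) (3,2) (3,3) (3,4)
Cost: 4 + 5 + 1 + 3 + 5 + 3 + 2 + 7 = 30
(Top row then right column would cost 51.)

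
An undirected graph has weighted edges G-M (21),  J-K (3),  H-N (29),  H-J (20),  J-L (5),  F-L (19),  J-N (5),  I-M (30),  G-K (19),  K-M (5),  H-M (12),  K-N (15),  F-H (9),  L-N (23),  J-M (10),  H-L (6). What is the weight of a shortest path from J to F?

20

Comparing a few candidate routes:
J → K → M → H → F: 3 + 5 + 12 + 9 = 29
J → L → F: 5 + 19 = 24
J → L → H → F: 5 + 6 + 9 = 20
J → H → F: 20 + 9 = 29
Best route has total 20.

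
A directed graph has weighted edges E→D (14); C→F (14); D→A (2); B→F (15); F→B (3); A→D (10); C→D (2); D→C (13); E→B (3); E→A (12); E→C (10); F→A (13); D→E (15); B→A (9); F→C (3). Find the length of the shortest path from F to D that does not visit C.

22

Candidate routes:
F-A-D: 13 + 10 = 23
F-B-A-D: 3 + 9 + 10 = 22
Best route has total 22.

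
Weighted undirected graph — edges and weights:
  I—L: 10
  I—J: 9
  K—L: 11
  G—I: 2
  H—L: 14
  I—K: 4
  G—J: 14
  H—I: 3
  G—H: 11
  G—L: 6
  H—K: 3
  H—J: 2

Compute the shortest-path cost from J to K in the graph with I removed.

5

Checking several routes:
J-H-L-K: 2 + 14 + 11 = 27
J-G-H-K: 14 + 11 + 3 = 28
J-H-K: 2 + 3 = 5
The minimum is 5.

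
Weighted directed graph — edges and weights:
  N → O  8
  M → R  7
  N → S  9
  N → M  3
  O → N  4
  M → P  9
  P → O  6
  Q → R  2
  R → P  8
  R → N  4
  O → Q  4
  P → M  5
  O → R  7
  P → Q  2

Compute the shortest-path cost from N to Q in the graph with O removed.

14

Routes from N to Q avoiding O:
N→M→R→P→Q: 3 + 7 + 8 + 2 = 20
N→M→P→Q: 3 + 9 + 2 = 14
The minimum is 14.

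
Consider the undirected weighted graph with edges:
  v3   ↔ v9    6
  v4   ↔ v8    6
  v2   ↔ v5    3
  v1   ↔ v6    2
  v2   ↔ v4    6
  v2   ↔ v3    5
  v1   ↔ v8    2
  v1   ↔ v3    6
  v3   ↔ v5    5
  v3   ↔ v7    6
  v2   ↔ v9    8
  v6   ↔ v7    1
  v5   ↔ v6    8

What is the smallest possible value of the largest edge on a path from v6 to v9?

6

Some routes from v6 to v9:
v6-v1-v3-v9: max(2, 6, 6) = 6
v6-v1-v8-v4-v2-v3-v9: max(2, 2, 6, 6, 5, 6) = 6
v6-v1-v8-v4-v2-v5-v3-v9: max(2, 2, 6, 6, 3, 5, 6) = 6
The minimum achievable maximum is 6.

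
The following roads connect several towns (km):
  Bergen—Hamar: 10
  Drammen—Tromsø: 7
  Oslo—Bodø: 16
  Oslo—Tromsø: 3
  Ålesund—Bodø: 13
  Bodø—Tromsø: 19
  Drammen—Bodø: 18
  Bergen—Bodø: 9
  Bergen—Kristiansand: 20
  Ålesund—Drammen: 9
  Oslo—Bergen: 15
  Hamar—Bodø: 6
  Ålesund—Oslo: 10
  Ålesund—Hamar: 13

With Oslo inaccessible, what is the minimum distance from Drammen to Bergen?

Some routes from Drammen to Bergen avoiding Oslo:
Drammen → Bodø → Bergen: 18 + 9 = 27
Drammen → Ålesund → Bodø → Bergen: 9 + 13 + 9 = 31
Drammen → Bodø → Hamar → Bergen: 18 + 6 + 10 = 34
Drammen → Ålesund → Hamar → Bergen: 9 + 13 + 10 = 32
Shortest: 27 km.

27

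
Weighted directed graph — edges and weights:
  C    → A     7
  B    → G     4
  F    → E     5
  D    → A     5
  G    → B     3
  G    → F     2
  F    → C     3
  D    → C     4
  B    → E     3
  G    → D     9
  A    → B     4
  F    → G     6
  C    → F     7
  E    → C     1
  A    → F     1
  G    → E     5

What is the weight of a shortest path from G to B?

3

Checking several routes:
G-E-C-A-B: 5 + 1 + 7 + 4 = 17
G-F-C-A-B: 2 + 3 + 7 + 4 = 16
G-D-A-B: 9 + 5 + 4 = 18
G-B: 3
The minimum is 3.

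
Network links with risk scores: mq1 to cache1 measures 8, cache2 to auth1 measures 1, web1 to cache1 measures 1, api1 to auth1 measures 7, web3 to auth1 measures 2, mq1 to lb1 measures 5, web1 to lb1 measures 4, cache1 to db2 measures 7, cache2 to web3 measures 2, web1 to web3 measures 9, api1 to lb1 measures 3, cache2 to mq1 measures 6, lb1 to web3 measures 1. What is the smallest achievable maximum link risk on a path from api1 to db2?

7

Comparing a few candidate routes:
api1→lb1→web1→cache1→db2: max(3, 4, 1, 7) = 7
api1→auth1→web3→cache2→mq1→lb1→web1→cache1→db2: max(7, 2, 2, 6, 5, 4, 1, 7) = 7
api1→auth1→web3→lb1→web1→cache1→db2: max(7, 2, 1, 4, 1, 7) = 7
The minimum achievable maximum is 7.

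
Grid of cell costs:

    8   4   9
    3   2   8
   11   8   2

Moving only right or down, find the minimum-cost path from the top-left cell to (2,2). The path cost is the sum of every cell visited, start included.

23

Best path: r0c0 r1c0 r1c1 r1c2 r2c2
Cost: 8 + 3 + 2 + 8 + 2 = 23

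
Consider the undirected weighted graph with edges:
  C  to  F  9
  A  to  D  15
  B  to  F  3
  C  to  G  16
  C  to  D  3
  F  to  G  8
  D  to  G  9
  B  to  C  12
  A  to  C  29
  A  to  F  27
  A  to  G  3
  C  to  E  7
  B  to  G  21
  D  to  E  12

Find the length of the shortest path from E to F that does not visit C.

29

Comparing a few candidate routes:
E -> D -> G -> B -> F: 12 + 9 + 21 + 3 = 45
E -> D -> G -> F: 12 + 9 + 8 = 29
E -> D -> A -> G -> F: 12 + 15 + 3 + 8 = 38
Best route has total 29.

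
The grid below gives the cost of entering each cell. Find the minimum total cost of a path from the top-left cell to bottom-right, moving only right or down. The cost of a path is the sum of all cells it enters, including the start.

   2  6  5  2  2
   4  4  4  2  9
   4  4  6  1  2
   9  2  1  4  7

26

Path [0,0] [1,0] [1,1] [1,2] [1,3] [2,3] [2,4] [3,4]: 2 + 4 + 4 + 4 + 2 + 1 + 2 + 7 = 26.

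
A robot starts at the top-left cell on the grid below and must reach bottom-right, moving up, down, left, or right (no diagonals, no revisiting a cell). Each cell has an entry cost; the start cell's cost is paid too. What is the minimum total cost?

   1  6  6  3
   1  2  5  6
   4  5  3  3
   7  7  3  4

Take (0,0) (1,0) (1,1) (1,2) (2,2) (2,3) (3,3) for a total of 1 + 1 + 2 + 5 + 3 + 3 + 4 = 19.

19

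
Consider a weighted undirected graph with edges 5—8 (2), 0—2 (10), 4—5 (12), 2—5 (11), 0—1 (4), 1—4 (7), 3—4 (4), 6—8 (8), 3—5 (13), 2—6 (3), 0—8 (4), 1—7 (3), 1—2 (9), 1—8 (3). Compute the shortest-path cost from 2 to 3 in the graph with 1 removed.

Routes from 2 to 3 avoiding 1:
2-6-8-5-4-3: 3 + 8 + 2 + 12 + 4 = 29
2-5-4-3: 11 + 12 + 4 = 27
2-0-8-5-3: 10 + 4 + 2 + 13 = 29
2-6-8-5-3: 3 + 8 + 2 + 13 = 26
2-0-8-5-4-3: 10 + 4 + 2 + 12 + 4 = 32
2-5-3: 11 + 13 = 24
Best route has total 24.

24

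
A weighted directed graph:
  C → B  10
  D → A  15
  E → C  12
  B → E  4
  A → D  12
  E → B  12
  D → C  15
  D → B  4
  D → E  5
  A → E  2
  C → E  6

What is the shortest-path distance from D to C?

Routes from D to C:
D -> C: 15
D -> E -> C: 5 + 12 = 17
D -> B -> E -> C: 4 + 4 + 12 = 20
D -> A -> E -> C: 15 + 2 + 12 = 29
Best route has total 15.

15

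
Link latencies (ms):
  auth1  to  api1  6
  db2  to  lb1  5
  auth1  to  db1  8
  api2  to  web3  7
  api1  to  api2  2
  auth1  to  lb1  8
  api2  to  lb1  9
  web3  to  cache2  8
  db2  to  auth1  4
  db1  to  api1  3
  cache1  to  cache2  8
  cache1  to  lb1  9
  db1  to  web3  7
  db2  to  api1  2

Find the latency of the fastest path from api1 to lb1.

A few of the api1→lb1 routes:
api1 - db2 - lb1: 2 + 5 = 7
api1 - api2 - lb1: 2 + 9 = 11
api1 - auth1 - lb1: 6 + 8 = 14
The minimum is 7 ms.

7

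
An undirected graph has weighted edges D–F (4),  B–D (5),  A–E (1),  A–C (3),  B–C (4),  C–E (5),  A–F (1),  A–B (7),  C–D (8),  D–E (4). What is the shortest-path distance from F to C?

A few of the F→C routes:
F -> D -> E -> C: 4 + 4 + 5 = 13
F -> D -> C: 4 + 8 = 12
F -> A -> E -> C: 1 + 1 + 5 = 7
F -> A -> C: 1 + 3 = 4
F -> D -> E -> A -> C: 4 + 4 + 1 + 3 = 12
F -> A -> B -> C: 1 + 7 + 4 = 12
The minimum is 4.

4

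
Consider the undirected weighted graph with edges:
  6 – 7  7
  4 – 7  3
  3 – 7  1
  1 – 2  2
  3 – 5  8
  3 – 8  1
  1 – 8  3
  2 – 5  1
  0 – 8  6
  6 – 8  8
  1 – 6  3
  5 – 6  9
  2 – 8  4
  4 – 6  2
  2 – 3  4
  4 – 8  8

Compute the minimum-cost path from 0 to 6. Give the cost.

12

Some routes from 0 to 6:
0 → 8 → 1 → 6: 6 + 3 + 3 = 12
0 → 8 → 3 → 7 → 6: 6 + 1 + 1 + 7 = 15
0 → 8 → 6: 6 + 8 = 14
0 → 8 → 2 → 1 → 6: 6 + 4 + 2 + 3 = 15
0 → 8 → 3 → 7 → 4 → 6: 6 + 1 + 1 + 3 + 2 = 13
Shortest: 12.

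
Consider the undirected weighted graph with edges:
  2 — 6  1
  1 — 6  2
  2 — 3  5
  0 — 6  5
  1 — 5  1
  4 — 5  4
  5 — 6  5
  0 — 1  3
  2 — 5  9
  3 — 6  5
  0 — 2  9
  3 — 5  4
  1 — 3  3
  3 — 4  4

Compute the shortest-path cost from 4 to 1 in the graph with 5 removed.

7

Some routes from 4 to 1 avoiding 5:
4 - 3 - 2 - 6 - 0 - 1: 4 + 5 + 1 + 5 + 3 = 18
4 - 3 - 2 - 6 - 1: 4 + 5 + 1 + 2 = 12
4 - 3 - 6 - 1: 4 + 5 + 2 = 11
4 - 3 - 6 - 0 - 1: 4 + 5 + 5 + 3 = 17
4 - 3 - 1: 4 + 3 = 7
Best route has total 7.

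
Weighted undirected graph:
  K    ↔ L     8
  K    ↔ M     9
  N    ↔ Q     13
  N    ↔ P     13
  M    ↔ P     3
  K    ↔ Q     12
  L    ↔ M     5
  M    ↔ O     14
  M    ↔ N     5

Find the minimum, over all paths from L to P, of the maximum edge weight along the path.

A few of the L→P routes:
L→K→M→N→P: max(8, 9, 5, 13) = 13
L→K→Q→N→P: max(8, 12, 13, 13) = 13
L→K→M→P: max(8, 9, 3) = 9
L→M→P: max(5, 3) = 5
Best route has worst link 5.

5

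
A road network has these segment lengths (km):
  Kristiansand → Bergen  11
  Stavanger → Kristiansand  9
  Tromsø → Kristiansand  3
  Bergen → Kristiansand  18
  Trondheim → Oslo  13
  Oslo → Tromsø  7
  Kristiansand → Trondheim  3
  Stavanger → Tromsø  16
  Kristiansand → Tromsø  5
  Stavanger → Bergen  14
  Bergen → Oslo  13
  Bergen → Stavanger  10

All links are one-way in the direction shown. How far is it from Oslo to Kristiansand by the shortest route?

10

Paths from Oslo to Kristiansand:
Oslo -> Tromsø -> Kristiansand: 7 + 3 = 10
Shortest: 10 km.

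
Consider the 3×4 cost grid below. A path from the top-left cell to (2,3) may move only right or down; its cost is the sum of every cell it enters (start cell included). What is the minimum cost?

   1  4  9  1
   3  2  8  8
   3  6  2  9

23

One optimal route is [0,0]→[1,0]→[1,1]→[2,1]→[2,2]→[2,3].
Its cost is 1 + 3 + 2 + 6 + 2 + 9 = 23.
(Top row then right column would cost 32.)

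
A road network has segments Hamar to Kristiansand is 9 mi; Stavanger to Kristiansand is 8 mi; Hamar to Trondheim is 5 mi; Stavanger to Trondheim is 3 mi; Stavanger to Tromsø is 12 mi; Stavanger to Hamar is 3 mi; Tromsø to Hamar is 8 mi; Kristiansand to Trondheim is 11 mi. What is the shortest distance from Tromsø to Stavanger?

A few of the Tromsø→Stavanger routes:
Tromsø→Hamar→Trondheim→Stavanger: 8 + 5 + 3 = 16
Tromsø→Hamar→Stavanger: 8 + 3 = 11
Tromsø→Hamar→Kristiansand→Stavanger: 8 + 9 + 8 = 25
Tromsø→Stavanger: 12
Best route has total 11 mi.

11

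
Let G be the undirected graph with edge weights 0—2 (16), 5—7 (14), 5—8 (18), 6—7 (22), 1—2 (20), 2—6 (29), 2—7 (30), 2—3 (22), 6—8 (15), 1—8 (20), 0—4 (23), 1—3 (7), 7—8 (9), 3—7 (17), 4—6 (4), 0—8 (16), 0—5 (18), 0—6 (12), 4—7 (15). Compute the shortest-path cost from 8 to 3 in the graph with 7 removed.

27

Checking several routes:
8→6→2→3: 15 + 29 + 22 = 66
8→1→3: 20 + 7 = 27
8→6→0→2→3: 15 + 12 + 16 + 22 = 65
8→0→2→1→3: 16 + 16 + 20 + 7 = 59
8→0→2→3: 16 + 16 + 22 = 54
8→1→2→3: 20 + 20 + 22 = 62
The minimum is 27.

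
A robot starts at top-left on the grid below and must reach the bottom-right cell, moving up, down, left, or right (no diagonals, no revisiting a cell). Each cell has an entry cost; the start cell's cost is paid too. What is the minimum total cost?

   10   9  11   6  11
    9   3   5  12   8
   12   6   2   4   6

39

Take [0,0] [0,1] [1,1] [1,2] [2,2] [2,3] [2,4] for a total of 10 + 9 + 3 + 5 + 2 + 4 + 6 = 39.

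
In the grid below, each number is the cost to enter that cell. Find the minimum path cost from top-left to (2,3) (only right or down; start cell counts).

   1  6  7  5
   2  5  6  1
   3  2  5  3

16

Best path: (0,0) -> (1,0) -> (2,0) -> (2,1) -> (2,2) -> (2,3)
Cost: 1 + 2 + 3 + 2 + 5 + 3 = 16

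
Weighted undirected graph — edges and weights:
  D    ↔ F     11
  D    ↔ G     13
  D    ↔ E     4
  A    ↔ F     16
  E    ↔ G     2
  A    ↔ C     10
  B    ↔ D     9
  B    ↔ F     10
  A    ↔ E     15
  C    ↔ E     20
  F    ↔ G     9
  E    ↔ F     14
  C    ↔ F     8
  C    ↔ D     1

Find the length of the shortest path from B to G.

Checking several routes:
B - F - C - D - E - G: 10 + 8 + 1 + 4 + 2 = 25
B - D - E - G: 9 + 4 + 2 = 15
B - D - C - F - G: 9 + 1 + 8 + 9 = 27
B - F - E - G: 10 + 14 + 2 = 26
B - D - G: 9 + 13 = 22
B - F - G: 10 + 9 = 19
Best route has total 15.

15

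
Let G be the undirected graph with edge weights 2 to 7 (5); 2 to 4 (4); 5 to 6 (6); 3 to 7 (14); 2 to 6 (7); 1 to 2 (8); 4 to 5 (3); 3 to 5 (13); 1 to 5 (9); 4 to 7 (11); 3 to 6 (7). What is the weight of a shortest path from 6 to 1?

15

Checking several routes:
6-5-1: 6 + 9 = 15
6-5-4-2-1: 6 + 3 + 4 + 8 = 21
6-2-4-5-1: 7 + 4 + 3 + 9 = 23
6-2-1: 7 + 8 = 15
Shortest: 15.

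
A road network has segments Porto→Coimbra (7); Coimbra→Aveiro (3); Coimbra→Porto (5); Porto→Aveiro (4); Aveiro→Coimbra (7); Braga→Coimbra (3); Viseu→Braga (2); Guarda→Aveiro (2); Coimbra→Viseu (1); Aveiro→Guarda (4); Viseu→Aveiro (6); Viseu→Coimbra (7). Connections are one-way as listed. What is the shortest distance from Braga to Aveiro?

Routes from Braga to Aveiro:
Braga→Coimbra→Viseu→Aveiro: 3 + 1 + 6 = 10
Braga→Coimbra→Aveiro: 3 + 3 = 6
Braga→Coimbra→Porto→Aveiro: 3 + 5 + 4 = 12
The minimum is 6 mi.

6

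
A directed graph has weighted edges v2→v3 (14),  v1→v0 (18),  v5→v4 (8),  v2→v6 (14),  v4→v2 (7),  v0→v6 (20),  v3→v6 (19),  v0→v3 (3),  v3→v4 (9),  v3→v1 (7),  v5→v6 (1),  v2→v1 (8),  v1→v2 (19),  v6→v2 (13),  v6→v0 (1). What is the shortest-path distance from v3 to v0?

Routes from v3 to v0:
v3-v4-v2-v1-v0: 9 + 7 + 8 + 18 = 42
v3-v1-v0: 7 + 18 = 25
v3-v6-v2-v1-v0: 19 + 13 + 8 + 18 = 58
v3-v4-v2-v6-v0: 9 + 7 + 14 + 1 = 31
v3-v1-v2-v6-v0: 7 + 19 + 14 + 1 = 41
v3-v6-v0: 19 + 1 = 20
Best route has total 20.

20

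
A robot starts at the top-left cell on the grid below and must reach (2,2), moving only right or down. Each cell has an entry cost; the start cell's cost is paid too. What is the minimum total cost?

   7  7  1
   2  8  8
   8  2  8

27

Best path: [0,0]→[1,0]→[1,1]→[2,1]→[2,2]
Cost: 7 + 2 + 8 + 2 + 8 = 27
(Top row then right column would cost 31.)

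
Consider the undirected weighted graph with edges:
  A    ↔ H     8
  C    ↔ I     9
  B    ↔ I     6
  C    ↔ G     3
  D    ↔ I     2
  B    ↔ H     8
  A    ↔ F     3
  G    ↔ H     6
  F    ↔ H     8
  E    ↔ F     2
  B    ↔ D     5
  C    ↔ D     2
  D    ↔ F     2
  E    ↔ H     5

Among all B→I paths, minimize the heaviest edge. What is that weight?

5

Some routes from B to I:
B-H-F-D-I: max(8, 8, 2, 2) = 8
B-H-G-C-D-I: max(8, 6, 3, 2, 2) = 8
B-H-E-F-D-I: max(8, 5, 2, 2, 2) = 8
B-H-A-F-D-I: max(8, 8, 3, 2, 2) = 8
B-I: max(6) = 6
B-D-I: max(5, 2) = 5
The minimum achievable maximum is 5.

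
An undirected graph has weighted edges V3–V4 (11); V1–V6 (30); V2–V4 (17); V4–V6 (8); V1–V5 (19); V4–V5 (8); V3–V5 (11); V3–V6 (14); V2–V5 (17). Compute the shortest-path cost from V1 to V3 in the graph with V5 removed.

Routes from V1 to V3 avoiding V5:
V1-V6-V3: 30 + 14 = 44
V1-V6-V4-V3: 30 + 8 + 11 = 49
Shortest: 44.

44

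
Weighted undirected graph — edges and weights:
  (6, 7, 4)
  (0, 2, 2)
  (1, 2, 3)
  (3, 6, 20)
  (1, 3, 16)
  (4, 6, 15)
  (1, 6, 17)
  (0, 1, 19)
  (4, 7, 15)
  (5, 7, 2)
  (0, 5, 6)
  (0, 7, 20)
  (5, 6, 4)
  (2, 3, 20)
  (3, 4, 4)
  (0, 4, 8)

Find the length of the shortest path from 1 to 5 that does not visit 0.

21

Checking several routes:
1 -> 6 -> 5: 17 + 4 = 21
1 -> 3 -> 4 -> 7 -> 5: 16 + 4 + 15 + 2 = 37
1 -> 6 -> 7 -> 5: 17 + 4 + 2 = 23
1 -> 3 -> 6 -> 5: 16 + 20 + 4 = 40
1 -> 3 -> 4 -> 6 -> 5: 16 + 4 + 15 + 4 = 39
The minimum is 21.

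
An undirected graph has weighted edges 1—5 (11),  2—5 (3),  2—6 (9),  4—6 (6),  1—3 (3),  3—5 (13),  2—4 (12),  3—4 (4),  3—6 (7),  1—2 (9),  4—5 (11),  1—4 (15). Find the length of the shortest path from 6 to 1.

10

A few of the 6→1 routes:
6-4-1: 6 + 15 = 21
6-2-1: 9 + 9 = 18
6-3-4-1: 7 + 4 + 15 = 26
6-3-1: 7 + 3 = 10
6-2-5-1: 9 + 3 + 11 = 23
6-4-3-1: 6 + 4 + 3 = 13
Shortest: 10.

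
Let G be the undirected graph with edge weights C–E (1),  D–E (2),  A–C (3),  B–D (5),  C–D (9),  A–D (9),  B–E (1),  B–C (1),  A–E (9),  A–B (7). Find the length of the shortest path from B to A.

Checking several routes:
B-D-E-C-A: 5 + 2 + 1 + 3 = 11
B-A: 7
B-E-A: 1 + 9 = 10
B-C-A: 1 + 3 = 4
B-E-C-A: 1 + 1 + 3 = 5
The minimum is 4.

4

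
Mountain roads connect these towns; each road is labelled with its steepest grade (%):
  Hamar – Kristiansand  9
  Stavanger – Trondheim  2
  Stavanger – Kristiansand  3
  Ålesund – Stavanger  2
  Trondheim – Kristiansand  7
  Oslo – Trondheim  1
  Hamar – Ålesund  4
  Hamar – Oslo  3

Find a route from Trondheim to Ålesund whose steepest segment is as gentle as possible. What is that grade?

A few of the Trondheim→Ålesund routes:
Trondheim -> Stavanger -> Kristiansand -> Hamar -> Ålesund: max(2, 3, 9, 4) = 9
Trondheim -> Kristiansand -> Stavanger -> Ålesund: max(7, 3, 2) = 7
Trondheim -> Stavanger -> Ålesund: max(2, 2) = 2
Trondheim -> Oslo -> Hamar -> Ålesund: max(1, 3, 4) = 4
Best route has worst link 2%.

2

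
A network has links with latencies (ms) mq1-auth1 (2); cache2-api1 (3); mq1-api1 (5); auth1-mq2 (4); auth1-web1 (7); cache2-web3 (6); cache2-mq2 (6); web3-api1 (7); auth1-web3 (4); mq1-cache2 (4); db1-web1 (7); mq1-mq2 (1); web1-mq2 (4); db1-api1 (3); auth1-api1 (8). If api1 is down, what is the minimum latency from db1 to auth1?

14

Checking several routes:
db1 -> web1 -> mq2 -> auth1: 7 + 4 + 4 = 15
db1 -> web1 -> mq2 -> mq1 -> auth1: 7 + 4 + 1 + 2 = 14
db1 -> web1 -> auth1: 7 + 7 = 14
db1 -> web1 -> mq2 -> cache2 -> mq1 -> auth1: 7 + 4 + 6 + 4 + 2 = 23
The minimum is 14 ms.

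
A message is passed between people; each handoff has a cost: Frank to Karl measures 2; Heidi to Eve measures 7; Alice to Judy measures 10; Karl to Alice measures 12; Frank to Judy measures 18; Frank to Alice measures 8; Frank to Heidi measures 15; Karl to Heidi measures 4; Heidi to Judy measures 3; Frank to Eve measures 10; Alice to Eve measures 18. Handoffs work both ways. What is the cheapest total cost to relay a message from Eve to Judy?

Comparing a few candidate routes:
Eve -> Frank -> Judy: 10 + 18 = 28
Eve -> Heidi -> Judy: 7 + 3 = 10
Eve -> Alice -> Judy: 18 + 10 = 28
Eve -> Frank -> Karl -> Heidi -> Judy: 10 + 2 + 4 + 3 = 19
The minimum is 10.

10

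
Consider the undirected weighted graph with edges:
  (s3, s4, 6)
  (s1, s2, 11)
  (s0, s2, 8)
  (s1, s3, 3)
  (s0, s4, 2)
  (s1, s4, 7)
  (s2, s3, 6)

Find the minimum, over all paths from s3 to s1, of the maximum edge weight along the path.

Paths from s3 to s1:
s3-s2-s0-s4-s1: max(6, 8, 2, 7) = 8
s3-s4-s1: max(6, 7) = 7
s3-s2-s1: max(6, 11) = 11
s3-s4-s0-s2-s1: max(6, 2, 8, 11) = 11
s3-s1: max(3) = 3
Best route has worst link 3.

3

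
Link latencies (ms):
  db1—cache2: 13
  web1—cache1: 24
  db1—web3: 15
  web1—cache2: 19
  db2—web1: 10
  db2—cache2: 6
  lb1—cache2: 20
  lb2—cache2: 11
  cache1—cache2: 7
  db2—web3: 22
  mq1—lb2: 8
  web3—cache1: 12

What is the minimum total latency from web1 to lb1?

36

A few of the web1→lb1 routes:
web1 -> db2 -> cache2 -> lb1: 10 + 6 + 20 = 36
web1 -> cache1 -> web3 -> db2 -> cache2 -> lb1: 24 + 12 + 22 + 6 + 20 = 84
web1 -> cache1 -> cache2 -> lb1: 24 + 7 + 20 = 51
web1 -> cache2 -> lb1: 19 + 20 = 39
web1 -> db2 -> web3 -> cache1 -> cache2 -> lb1: 10 + 22 + 12 + 7 + 20 = 71
web1 -> db2 -> web3 -> db1 -> cache2 -> lb1: 10 + 22 + 15 + 13 + 20 = 80
The minimum is 36 ms.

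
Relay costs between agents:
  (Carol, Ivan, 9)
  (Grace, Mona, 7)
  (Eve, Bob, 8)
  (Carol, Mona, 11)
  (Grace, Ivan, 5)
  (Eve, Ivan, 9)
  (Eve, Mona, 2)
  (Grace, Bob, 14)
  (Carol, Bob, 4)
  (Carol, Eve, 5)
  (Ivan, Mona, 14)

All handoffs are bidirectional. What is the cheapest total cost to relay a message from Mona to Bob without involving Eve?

15

Some routes from Mona to Bob avoiding Eve:
Mona-Carol-Bob: 11 + 4 = 15
Mona-Ivan-Carol-Bob: 14 + 9 + 4 = 27
Mona-Grace-Bob: 7 + 14 = 21
Mona-Grace-Ivan-Carol-Bob: 7 + 5 + 9 + 4 = 25
Shortest: 15.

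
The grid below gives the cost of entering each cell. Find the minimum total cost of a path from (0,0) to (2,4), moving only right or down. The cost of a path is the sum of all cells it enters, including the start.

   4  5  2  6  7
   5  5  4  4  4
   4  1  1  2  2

19

Cheapest: (0,0) (1,0) (2,0) (2,1) (2,2) (2,3) (2,4)
  4 + 5 + 4 + 1 + 1 + 2 + 2 = 19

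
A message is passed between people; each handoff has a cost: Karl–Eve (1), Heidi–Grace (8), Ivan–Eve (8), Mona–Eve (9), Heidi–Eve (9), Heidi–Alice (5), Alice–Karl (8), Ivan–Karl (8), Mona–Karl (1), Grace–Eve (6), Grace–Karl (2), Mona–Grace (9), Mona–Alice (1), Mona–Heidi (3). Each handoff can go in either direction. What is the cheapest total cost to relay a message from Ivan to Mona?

Some routes from Ivan to Mona:
Ivan -> Karl -> Mona: 8 + 1 = 9
Ivan -> Eve -> Grace -> Karl -> Mona: 8 + 6 + 2 + 1 = 17
Ivan -> Karl -> Alice -> Mona: 8 + 8 + 1 = 17
Ivan -> Eve -> Mona: 8 + 9 = 17
Ivan -> Eve -> Karl -> Alice -> Mona: 8 + 1 + 8 + 1 = 18
Ivan -> Eve -> Karl -> Mona: 8 + 1 + 1 = 10
Shortest: 9.

9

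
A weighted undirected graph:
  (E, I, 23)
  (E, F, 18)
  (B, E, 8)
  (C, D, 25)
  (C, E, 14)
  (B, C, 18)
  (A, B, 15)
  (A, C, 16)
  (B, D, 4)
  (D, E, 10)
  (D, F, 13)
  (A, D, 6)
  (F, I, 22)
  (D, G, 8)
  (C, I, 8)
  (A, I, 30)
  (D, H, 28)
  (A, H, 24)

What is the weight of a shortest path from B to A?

10

Some routes from B to A:
B→A: 15
B→C→A: 18 + 16 = 34
B→E→D→A: 8 + 10 + 6 = 24
B→D→A: 4 + 6 = 10
B→E→C→A: 8 + 14 + 16 = 38
B→D→E→C→A: 4 + 10 + 14 + 16 = 44
Best route has total 10.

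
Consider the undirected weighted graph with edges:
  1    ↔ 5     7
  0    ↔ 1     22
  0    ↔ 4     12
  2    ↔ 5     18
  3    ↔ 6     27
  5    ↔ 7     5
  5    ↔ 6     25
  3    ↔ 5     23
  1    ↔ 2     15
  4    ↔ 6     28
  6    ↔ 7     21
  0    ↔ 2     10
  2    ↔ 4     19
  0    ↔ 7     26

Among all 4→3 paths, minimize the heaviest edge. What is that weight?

23

Checking several routes:
4 -> 2 -> 0 -> 1 -> 5 -> 3: max(19, 10, 22, 7, 23) = 23
4 -> 2 -> 5 -> 3: max(19, 18, 23) = 23
4 -> 0 -> 2 -> 1 -> 5 -> 3: max(12, 10, 15, 7, 23) = 23
4 -> 0 -> 2 -> 5 -> 3: max(12, 10, 18, 23) = 23
4 -> 2 -> 1 -> 5 -> 3: max(19, 15, 7, 23) = 23
4 -> 0 -> 1 -> 2 -> 5 -> 3: max(12, 22, 15, 18, 23) = 23
Smallest bottleneck: 23.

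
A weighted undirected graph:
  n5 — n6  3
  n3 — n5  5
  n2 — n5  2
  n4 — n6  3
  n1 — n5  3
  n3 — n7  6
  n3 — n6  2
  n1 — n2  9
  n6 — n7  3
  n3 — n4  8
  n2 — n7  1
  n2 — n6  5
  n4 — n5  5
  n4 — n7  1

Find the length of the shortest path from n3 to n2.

6

Checking several routes:
n3 - n5 - n2: 5 + 2 = 7
n3 - n7 - n2: 6 + 1 = 7
n3 - n6 - n7 - n2: 2 + 3 + 1 = 6
n3 - n6 - n4 - n7 - n2: 2 + 3 + 1 + 1 = 7
Shortest: 6.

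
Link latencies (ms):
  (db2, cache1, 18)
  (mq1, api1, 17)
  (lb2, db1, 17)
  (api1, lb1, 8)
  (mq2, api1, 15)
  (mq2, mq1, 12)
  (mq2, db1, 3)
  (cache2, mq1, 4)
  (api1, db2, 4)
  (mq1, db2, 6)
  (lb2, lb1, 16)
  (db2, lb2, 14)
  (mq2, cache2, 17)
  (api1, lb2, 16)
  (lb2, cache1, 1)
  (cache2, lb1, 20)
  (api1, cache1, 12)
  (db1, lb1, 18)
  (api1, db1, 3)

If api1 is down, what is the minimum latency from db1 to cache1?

18

Comparing a few candidate routes:
db1-mq2-mq1-db2-lb2-cache1: 3 + 12 + 6 + 14 + 1 = 36
db1-lb2-cache1: 17 + 1 = 18
db1-lb1-lb2-cache1: 18 + 16 + 1 = 35
db1-mq2-mq1-db2-cache1: 3 + 12 + 6 + 18 = 39
Shortest: 18 ms.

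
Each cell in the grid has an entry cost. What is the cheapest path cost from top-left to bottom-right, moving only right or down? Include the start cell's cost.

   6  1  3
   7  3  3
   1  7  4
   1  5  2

Cheapest: [0,0] → [0,1] → [0,2] → [1,2] → [2,2] → [3,2]
  6 + 1 + 3 + 3 + 4 + 2 = 19

19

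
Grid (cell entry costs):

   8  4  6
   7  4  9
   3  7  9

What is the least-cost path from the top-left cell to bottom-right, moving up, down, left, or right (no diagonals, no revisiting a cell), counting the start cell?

Path (0,0)→(0,1)→(1,1)→(2,1)→(2,2): 8 + 4 + 4 + 7 + 9 = 32.

32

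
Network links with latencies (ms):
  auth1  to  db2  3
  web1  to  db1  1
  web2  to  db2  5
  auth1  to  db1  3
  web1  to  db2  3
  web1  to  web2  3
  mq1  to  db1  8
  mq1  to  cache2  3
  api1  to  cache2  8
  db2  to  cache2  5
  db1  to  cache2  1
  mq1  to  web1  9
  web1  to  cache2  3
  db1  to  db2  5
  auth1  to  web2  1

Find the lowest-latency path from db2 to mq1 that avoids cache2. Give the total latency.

Some routes from db2 to mq1 avoiding cache2:
db2-auth1-db1-mq1: 3 + 3 + 8 = 14
db2-web1-mq1: 3 + 9 = 12
db2-web1-db1-mq1: 3 + 1 + 8 = 12
db2-db1-mq1: 5 + 8 = 13
db2-db1-web1-mq1: 5 + 1 + 9 = 15
The minimum is 12 ms.

12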